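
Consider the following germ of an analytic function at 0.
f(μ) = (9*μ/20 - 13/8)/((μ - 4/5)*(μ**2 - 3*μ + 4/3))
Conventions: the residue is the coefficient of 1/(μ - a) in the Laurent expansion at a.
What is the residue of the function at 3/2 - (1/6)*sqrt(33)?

The factor μ**2 - 3*μ + 4/3 splits as (μ - a)(μ - a') with a = 3/2 - (1/6)*sqrt(33), a' = 3/2 + (1/6)*sqrt(33). At the order-1 pole a set g(μ) = (μ - a)*f(μ) = [(9*μ/20 - 13/8)/(μ - 4/5)] / (μ - a').
Simple pole: residue = g(a) at a = 3/2 - (1/6)*sqrt(33), which is -759/512 - (1293/5632)*sqrt(33).

The residue is -759/512 - (1293/5632)*sqrt(33).


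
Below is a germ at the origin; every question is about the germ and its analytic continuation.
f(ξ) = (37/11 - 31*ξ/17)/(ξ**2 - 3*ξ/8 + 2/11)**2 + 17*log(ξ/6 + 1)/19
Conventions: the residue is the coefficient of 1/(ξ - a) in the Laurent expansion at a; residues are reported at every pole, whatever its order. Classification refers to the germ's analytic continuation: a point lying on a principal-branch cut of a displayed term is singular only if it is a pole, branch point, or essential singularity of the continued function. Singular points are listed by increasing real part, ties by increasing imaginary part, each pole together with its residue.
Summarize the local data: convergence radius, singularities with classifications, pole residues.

Radius of convergence at 0: (1/11)*sqrt(22).
At -6: a logarithmic branch point.
At (3/16) - ((1/176)*sqrt(4543))*i: a pole of order 2; residue ((578624/2899673)*sqrt(4543))*i.
At (3/16) + ((1/176)*sqrt(4543))*i: a pole of order 2; residue -((578624/2899673)*sqrt(4543))*i.

Denominator factor (ξ**2 - 3*ξ/8 + 2/11)^2: discriminant -413/704, complex-conjugate roots (3/16) + ((1/176)*sqrt(4543))*i and (3/16) - ((1/176)*sqrt(4543))*i; poles of order 2, moduli (1/11)*sqrt(22) and (1/11)*sqrt(22).
Branch term (17/19)*log(1 - ξ/(-6)): its argument vanishes at ξ = -6, a logarithmic branch point, modulus 6.
The radius of convergence is the smallest modulus among the singular points: (1/11)*sqrt(22).
The branch term is analytic at (3/16) - ((1/176)*sqrt(4543))*i and contributes nothing to the residue; only the rational part matters.
The factor ξ**2 - 3*ξ/8 + 2/11 splits as (ξ - a)(ξ - a') with a = (3/16) - ((1/176)*sqrt(4543))*i, a' = (3/16) + ((1/176)*sqrt(4543))*i. At the order-2 pole a set g(ξ) = (ξ - a)^2*(rational part) = [37/11 - 31*ξ/17] / (ξ - a')^2.
Order-2 pole: residue = g'(a); g'((3/16) - ((1/176)*sqrt(4543))*i) = ((578624/2899673)*sqrt(4543))*i, so the residue is ((578624/2899673)*sqrt(4543))*i.
The branch term is analytic at (3/16) + ((1/176)*sqrt(4543))*i and contributes nothing to the residue; only the rational part matters.
The factor ξ**2 - 3*ξ/8 + 2/11 splits as (ξ - a)(ξ - a') with a = (3/16) + ((1/176)*sqrt(4543))*i, a' = (3/16) - ((1/176)*sqrt(4543))*i. At the order-2 pole a set g(ξ) = (ξ - a)^2*(rational part) = [37/11 - 31*ξ/17] / (ξ - a')^2.
Order-2 pole: residue = g'(a); g'((3/16) + ((1/176)*sqrt(4543))*i) = -((578624/2899673)*sqrt(4543))*i, so the residue is -((578624/2899673)*sqrt(4543))*i.
List the singular points by increasing real part (a conjugate pair: the negative imaginary part first).


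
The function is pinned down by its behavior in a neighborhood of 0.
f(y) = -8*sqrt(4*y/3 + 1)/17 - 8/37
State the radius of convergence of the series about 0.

The radius of convergence is 3/4.

Branch term (-8/17)*sqrt(1 - y/(-3/4)): its argument vanishes at y = -3/4, a square-root branch point, modulus 3/4.
The radius of convergence is the smallest modulus among the singular points: 3/4.


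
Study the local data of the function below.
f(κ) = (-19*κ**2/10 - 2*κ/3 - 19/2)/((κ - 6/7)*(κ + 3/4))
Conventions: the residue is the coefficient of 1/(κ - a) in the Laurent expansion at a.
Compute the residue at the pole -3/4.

At the order-1 pole -3/4 set g(κ) = (κ - (-3/4))*f(κ) = (-19*κ**2/10 - 2*κ/3 - 19/2)/(κ - 6/7).
Simple pole: residue = g(a) at a = -3/4, which is 1253/200.

The residue is 1253/200.


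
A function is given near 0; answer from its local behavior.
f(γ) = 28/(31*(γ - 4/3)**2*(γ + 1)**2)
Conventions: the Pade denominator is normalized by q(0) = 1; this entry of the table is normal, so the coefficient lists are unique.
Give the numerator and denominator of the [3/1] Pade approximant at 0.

The Pade approximant has numerator coefficients [63/124, 27027/37696, 28035/75392, 624393/603136]; denominator coefficients [1, 581/304].

Taylor coefficients needed (expand at 0): a_0 = 63/124, a_1 = -63/248, a_2 = 1701/1984, a_3 = -1197/1984, a_4 = 36603/31744.
Write the denominator as Q(γ) = 1 + q1*γ. Requiring Q*f - P = O(γ^5) with deg P <= 3 kills the coefficients of γ^4..γ^4 in Q*f:
  γ^4: a_4 + q1*a_3 = 0, i.e. 36603/31744 + (-1197/1984)*q1 = 0.
Solving this linear system: q1 = 581/304.
The numerator is Q*f truncated at degree 3: P0 = a_0 = 63/124; P1 = a_1 + q1*a_0 = 27027/37696; P2 = a_2 + q1*a_1 = 28035/75392; P3 = a_3 + q1*a_2 = 624393/603136.


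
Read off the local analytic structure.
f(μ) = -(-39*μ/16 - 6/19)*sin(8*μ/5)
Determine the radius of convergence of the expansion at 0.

The radius of convergence is infinite.

The factor -sin(8*μ/5) is entire and contributes no finite singular point.
The polynomial part has no poles.
No finite singular points: the Taylor series at 0 converges everywhere.


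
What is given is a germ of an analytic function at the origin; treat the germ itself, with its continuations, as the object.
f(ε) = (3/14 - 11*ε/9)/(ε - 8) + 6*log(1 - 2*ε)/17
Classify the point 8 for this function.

The denominator factor ε - 8 vanishes at 8 and appears to the power 1; the numerator there equals -1205/126, nonzero, and no other factor vanishes.
The branch terms are analytic at this point.
Hence a pole whose order is the multiplicity, 1.

The point is a pole of order 1.


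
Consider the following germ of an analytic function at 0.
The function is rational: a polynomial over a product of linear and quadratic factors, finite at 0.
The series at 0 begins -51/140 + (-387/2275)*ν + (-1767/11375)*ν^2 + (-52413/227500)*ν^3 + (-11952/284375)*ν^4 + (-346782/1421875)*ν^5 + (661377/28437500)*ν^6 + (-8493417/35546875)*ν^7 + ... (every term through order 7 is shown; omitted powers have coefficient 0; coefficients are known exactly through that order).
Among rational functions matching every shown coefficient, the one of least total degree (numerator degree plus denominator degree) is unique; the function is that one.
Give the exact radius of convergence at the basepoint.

The radius of convergence is 1.

No rational of total degree below 4 reproduces all 8 coefficients; solving the [1/3] Pade equations on them gives f(ν) = (10*ν/13 + 17/28)/((ν + 1)*(ν**2 + ν/3 - 5/3)), whose expansion matches every shown term.
Denominator factor (ν**2 + ν/3 - 5/3): discriminant 61/9, real irrational roots -1/6 + (1/6)*sqrt(61) and -1/6 - (1/6)*sqrt(61); poles of order 1, moduli -1/6 + (1/6)*sqrt(61) and 1/6 + (1/6)*sqrt(61).
Denominator factor (ν + 1): pole of order 1 at -1, modulus 1.
The radius of convergence is the smallest modulus among the singular points: 1.


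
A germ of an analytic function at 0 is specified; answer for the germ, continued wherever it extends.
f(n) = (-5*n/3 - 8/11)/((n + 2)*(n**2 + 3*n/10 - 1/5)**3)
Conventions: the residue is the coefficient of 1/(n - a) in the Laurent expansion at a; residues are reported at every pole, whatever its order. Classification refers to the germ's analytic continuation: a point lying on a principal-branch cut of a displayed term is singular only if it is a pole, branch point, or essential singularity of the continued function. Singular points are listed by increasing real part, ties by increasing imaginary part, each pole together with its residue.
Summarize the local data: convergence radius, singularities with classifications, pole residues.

Radius of convergence at 0: -3/20 + (1/20)*sqrt(89).
At -2: a pole of order 1; residue 5375/67584.
At -3/20 - (1/20)*sqrt(89): a pole of order 3; residue -5375/135168 + (22731831125/95289249792)*sqrt(89).
At -3/20 + (1/20)*sqrt(89): a pole of order 3; residue -5375/135168 - (22731831125/95289249792)*sqrt(89).

Denominator factor (n + 2): pole of order 1 at -2, modulus 2.
Denominator factor (n**2 + 3*n/10 - 1/5)^3: discriminant 89/100, real irrational roots -3/20 + (1/20)*sqrt(89) and -3/20 - (1/20)*sqrt(89); poles of order 3, moduli -3/20 + (1/20)*sqrt(89) and 3/20 + (1/20)*sqrt(89).
The radius of convergence is the smallest modulus among the singular points: -3/20 + (1/20)*sqrt(89).
At the order-1 pole -2 set g(n) = (n - (-2))*f(n) = (-5*n/3 - 8/11)/(n**2 + 3*n/10 - 1/5)**3.
Simple pole: residue = g(a) at a = -2, which is 5375/67584.
The factor n**2 + 3*n/10 - 1/5 splits as (n - a)(n - a') with a = -3/20 - (1/20)*sqrt(89), a' = -3/20 + (1/20)*sqrt(89). At the order-3 pole a set g(n) = (n - a)^3*f(n) = [(-5*n/3 - 8/11)/(n + 2)] / (n - a')^3.
Order-3 pole: residue = g''(a)/2; g''(-3/20 - (1/20)*sqrt(89)) = -5375/67584 + (22731831125/47644624896)*sqrt(89), so the residue is -5375/135168 + (22731831125/95289249792)*sqrt(89).
The factor n**2 + 3*n/10 - 1/5 splits as (n - a)(n - a') with a = -3/20 + (1/20)*sqrt(89), a' = -3/20 - (1/20)*sqrt(89). At the order-3 pole a set g(n) = (n - a)^3*f(n) = [(-5*n/3 - 8/11)/(n + 2)] / (n - a')^3.
Order-3 pole: residue = g''(a)/2; g''(-3/20 + (1/20)*sqrt(89)) = -5375/67584 - (22731831125/47644624896)*sqrt(89), so the residue is -5375/135168 - (22731831125/95289249792)*sqrt(89).
List the singular points by increasing real part (a conjugate pair: the negative imaginary part first).


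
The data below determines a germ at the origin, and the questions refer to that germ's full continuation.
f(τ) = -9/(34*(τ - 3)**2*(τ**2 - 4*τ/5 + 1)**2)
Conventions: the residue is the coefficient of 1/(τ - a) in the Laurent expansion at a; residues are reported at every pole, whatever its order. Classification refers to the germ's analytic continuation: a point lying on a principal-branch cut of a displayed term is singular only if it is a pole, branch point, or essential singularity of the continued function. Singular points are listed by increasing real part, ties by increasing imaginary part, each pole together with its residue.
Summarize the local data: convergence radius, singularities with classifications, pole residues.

Denominator factor (τ - 3)^2: pole of order 2 at 3, modulus 3.
Denominator factor (τ**2 - 4*τ/5 + 1)^2: discriminant -84/25, complex-conjugate roots (2/5) + ((1/5)*sqrt(21))*i and (2/5) - ((1/5)*sqrt(21))*i; poles of order 2, moduli 1 and 1.
The radius of convergence is the smallest modulus among the singular points: 1.
The factor τ**2 - 4*τ/5 + 1 splits as (τ - a)(τ - a') with a = (2/5) - ((1/5)*sqrt(21))*i, a' = (2/5) + ((1/5)*sqrt(21))*i. At the order-2 pole a set g(τ) = (τ - a)^2*f(τ) = [-9/(34*(τ - 3)**2)] / (τ - a')^2.
Order-2 pole: residue = g'(a); g'((2/5) - ((1/5)*sqrt(21))*i) = (-2925/932824) - ((303325/91416752)*sqrt(21))*i, so the residue is (-2925/932824) - ((303325/91416752)*sqrt(21))*i.
The factor τ**2 - 4*τ/5 + 1 splits as (τ - a)(τ - a') with a = (2/5) + ((1/5)*sqrt(21))*i, a' = (2/5) - ((1/5)*sqrt(21))*i. At the order-2 pole a set g(τ) = (τ - a)^2*f(τ) = [-9/(34*(τ - 3)**2)] / (τ - a')^2.
Order-2 pole: residue = g'(a); g'((2/5) + ((1/5)*sqrt(21))*i) = (-2925/932824) + ((303325/91416752)*sqrt(21))*i, so the residue is (-2925/932824) + ((303325/91416752)*sqrt(21))*i.
At the order-2 pole 3 set g(τ) = (τ - (3))^2*f(τ) = -9/(34*(τ**2 - 4*τ/5 + 1)**2).
Order-2 pole: residue = g'(a); g'(3) = 2925/466412, so the residue is 2925/466412.
List the singular points by increasing real part (a conjugate pair: the negative imaginary part first).

Radius of convergence at 0: 1.
At (2/5) - ((1/5)*sqrt(21))*i: a pole of order 2; residue (-2925/932824) - ((303325/91416752)*sqrt(21))*i.
At (2/5) + ((1/5)*sqrt(21))*i: a pole of order 2; residue (-2925/932824) + ((303325/91416752)*sqrt(21))*i.
At 3: a pole of order 2; residue 2925/466412.


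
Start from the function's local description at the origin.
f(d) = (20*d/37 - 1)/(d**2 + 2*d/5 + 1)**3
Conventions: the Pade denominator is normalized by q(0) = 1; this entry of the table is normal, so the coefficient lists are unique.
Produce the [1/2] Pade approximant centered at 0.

Taylor coefficients needed (expand at 0): a_0 = -1, a_1 = 322/185, a_2 = 1287/925, a_3 = -4868/925.
Write the denominator as Q(d) = 1 + q1*d + q2*d^2. Requiring Q*f - P = O(d^4) with deg P <= 1 kills the coefficients of d^2..d^3 in Q*f:
  d^2: a_2 + q1*a_1 + q2*a_0 = 0, i.e. 1287/925 + (322/185)*q1 + (-1)*q2 = 0.
  d^3: a_3 + q1*a_2 + q2*a_1 = 0, i.e. -4868/925 + (1287/925)*q1 + (322/185)*q2 = 0.
Solving this linear system: q1 = 486166/756515, q2 = 9493849/3782575.
The numerator is Q*f truncated at degree 1: P0 = a_0 = -1; P1 = a_1 + q1*a_0 = 30731424/27991055.

The Pade approximant has numerator coefficients [-1, 30731424/27991055]; denominator coefficients [1, 486166/756515, 9493849/3782575].


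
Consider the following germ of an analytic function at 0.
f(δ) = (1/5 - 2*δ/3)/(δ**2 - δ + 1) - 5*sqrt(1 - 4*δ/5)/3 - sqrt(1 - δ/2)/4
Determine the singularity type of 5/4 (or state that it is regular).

The point is an algebraic (square-root) branch point.

The term (-5/3)*sqrt(1 - δ/(5/4)) has argument 1 - 5/4/(5/4) = 0 at 5/4: a square-root (algebraic, two-sheeted) branch point; the remaining terms are analytic or single-valued there.


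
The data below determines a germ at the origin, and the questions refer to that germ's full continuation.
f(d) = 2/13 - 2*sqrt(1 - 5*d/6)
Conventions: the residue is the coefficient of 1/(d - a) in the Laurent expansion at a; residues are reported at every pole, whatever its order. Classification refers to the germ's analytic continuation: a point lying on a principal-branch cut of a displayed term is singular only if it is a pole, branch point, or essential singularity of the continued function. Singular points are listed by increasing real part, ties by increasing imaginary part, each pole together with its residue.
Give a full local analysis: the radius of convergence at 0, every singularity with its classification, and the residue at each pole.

Radius of convergence at 0: 6/5.
At 6/5: an algebraic (square-root) branch point.

Branch term (-2)*sqrt(1 - d/(6/5)): its argument vanishes at d = 6/5, a square-root branch point, modulus 6/5.
The radius of convergence is the smallest modulus among the singular points: 6/5.


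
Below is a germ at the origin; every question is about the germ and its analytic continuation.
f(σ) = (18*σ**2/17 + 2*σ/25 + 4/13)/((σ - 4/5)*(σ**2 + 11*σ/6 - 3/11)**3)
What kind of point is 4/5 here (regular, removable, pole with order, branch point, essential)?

The denominator factor σ - 4/5 vanishes at 4/5 and appears to the power 1; the numerator there equals 28988/27625, nonzero, and no other factor vanishes.
Hence a pole whose order is the multiplicity, 1.

The point is a pole of order 1.


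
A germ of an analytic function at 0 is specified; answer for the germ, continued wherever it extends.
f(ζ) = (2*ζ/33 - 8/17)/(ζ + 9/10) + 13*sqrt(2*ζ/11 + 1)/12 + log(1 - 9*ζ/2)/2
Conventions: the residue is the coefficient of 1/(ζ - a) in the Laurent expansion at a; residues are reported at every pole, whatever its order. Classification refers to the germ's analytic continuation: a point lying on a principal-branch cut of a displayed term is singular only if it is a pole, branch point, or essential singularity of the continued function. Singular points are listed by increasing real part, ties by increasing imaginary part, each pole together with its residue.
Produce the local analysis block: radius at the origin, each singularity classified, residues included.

Radius of convergence at 0: 2/9.
At -11/2: an algebraic (square-root) branch point.
At -9/10: a pole of order 1; residue -491/935.
At 2/9: a logarithmic branch point.

Denominator factor (ζ + 9/10): pole of order 1 at -9/10, modulus 9/10.
Branch term (13/12)*sqrt(1 - ζ/(-11/2)): its argument vanishes at ζ = -11/2, a square-root branch point, modulus 11/2.
Branch term (1/2)*log(1 - ζ/(2/9)): its argument vanishes at ζ = 2/9, a logarithmic branch point, modulus 2/9.
The radius of convergence is the smallest modulus among the singular points: 2/9.
The branch terms are analytic at -9/10 and contribute nothing to the residue; only the rational part matters.
At the order-1 pole -9/10 set g(ζ) = (ζ - (-9/10))*(rational part) = 2*ζ/33 - 8/17.
Simple pole: residue = g(a) at a = -9/10, which is -491/935.
List the singular points by increasing real part (a conjugate pair: the negative imaginary part first).


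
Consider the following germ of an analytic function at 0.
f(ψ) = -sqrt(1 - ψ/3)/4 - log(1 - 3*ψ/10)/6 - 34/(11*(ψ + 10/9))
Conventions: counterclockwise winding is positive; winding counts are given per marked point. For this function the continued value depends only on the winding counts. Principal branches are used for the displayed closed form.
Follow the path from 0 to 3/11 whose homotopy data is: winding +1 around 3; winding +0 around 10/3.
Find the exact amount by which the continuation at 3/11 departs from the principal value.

The rational part is single-valued and drops out of the difference; each branch term changes only by its own monodromy.
(-1/6)*log(1 - ψ/(10/3)): winding 0 around 10/3, so this term returns to its principal value, contribution 0.
(-1/4)*sqrt(1 - ψ/(3)): winding +1 is odd, the square root flips sign, contributing -2*(-1/4)*sqrt(1 - (3/11)/(3)) = -2*(-1/4)*sqrt(10/11) = (1/22)*sqrt(110).
Summing the contributions at ψ = 3/11 gives (1/22)*sqrt(110).

Continued minus principal equals (1/22)*sqrt(110).


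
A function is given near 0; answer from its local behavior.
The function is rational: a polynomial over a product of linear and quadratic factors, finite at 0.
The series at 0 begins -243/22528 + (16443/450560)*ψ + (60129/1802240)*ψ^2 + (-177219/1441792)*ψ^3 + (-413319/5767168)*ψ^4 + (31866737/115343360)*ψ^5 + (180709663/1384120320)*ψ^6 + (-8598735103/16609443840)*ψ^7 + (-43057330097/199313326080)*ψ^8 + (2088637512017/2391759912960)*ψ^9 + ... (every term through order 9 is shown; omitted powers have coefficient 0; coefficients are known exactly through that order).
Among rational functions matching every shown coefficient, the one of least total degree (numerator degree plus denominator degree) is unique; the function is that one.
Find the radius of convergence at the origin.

No rational of total degree below 8 reproduces all 10 coefficients; solving the [1/7] Pade equations on them gives f(ψ) = (3*ψ/10 - 1/11)/((ψ + 12)*(ψ**2 + 8/9)**3), whose expansion matches every shown term.
Denominator factor (ψ + 12): pole of order 1 at -12, modulus 12.
Denominator factor (ψ**2 + 8/9)^3: discriminant -32/9, complex-conjugate roots ((2/3)*sqrt(2))*i and -((2/3)*sqrt(2))*i; poles of order 3, moduli (2/3)*sqrt(2) and (2/3)*sqrt(2).
The radius of convergence is the smallest modulus among the singular points: (2/3)*sqrt(2).

The radius of convergence is (2/3)*sqrt(2).


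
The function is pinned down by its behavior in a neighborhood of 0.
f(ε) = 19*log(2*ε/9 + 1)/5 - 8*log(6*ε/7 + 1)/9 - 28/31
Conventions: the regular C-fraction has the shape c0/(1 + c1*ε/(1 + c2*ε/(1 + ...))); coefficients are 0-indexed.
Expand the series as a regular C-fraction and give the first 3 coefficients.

Taylor coefficients (expand at 0): a_0 = -28/31, a_1 = 26/315, a_2 = 4618/19845.
c0 = a_0 = -28/31. Peel one level at a time: if S = 1 + c*ε/S' with S'(0) = 1, then c is the ε-coefficient of S and S' = c*ε/(S - 1).
S_1 = c0/f = 1 + (403/4410)*ε + (574771/2160900)*ε^2 + ...; c1 = 403/4410.
S_2 = c1*ε/(S_1 - 1) = 1 + (-18541/6370)*ε + ...; c2 = -18541/6370.

The regular C-fraction coefficients are [-28/31, 403/4410, -18541/6370].


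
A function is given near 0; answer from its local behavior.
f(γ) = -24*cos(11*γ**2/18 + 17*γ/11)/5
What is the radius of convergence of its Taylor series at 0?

The radius of convergence is infinite.

The factor cos(11*γ**2/18 + 17*γ/11) is entire and contributes no finite singular point.
The polynomial part has no poles.
No finite singular points: the Taylor series at 0 converges everywhere.


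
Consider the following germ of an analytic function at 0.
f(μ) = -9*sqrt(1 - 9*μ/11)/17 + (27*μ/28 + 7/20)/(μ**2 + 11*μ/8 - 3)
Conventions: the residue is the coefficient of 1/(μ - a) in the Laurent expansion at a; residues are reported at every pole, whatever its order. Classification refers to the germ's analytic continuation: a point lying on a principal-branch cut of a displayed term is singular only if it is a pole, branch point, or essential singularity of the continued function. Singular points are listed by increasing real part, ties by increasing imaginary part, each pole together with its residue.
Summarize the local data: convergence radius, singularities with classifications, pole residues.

Radius of convergence at 0: -11/16 + (1/16)*sqrt(889).
At -11/16 - (1/16)*sqrt(889): a pole of order 1; residue 27/56 + (701/248920)*sqrt(889).
At -11/16 + (1/16)*sqrt(889): a pole of order 1; residue 27/56 - (701/248920)*sqrt(889).
At 11/9: an algebraic (square-root) branch point.

Denominator factor (μ**2 + 11*μ/8 - 3): discriminant 889/64, real irrational roots -11/16 + (1/16)*sqrt(889) and -11/16 - (1/16)*sqrt(889); poles of order 1, moduli -11/16 + (1/16)*sqrt(889) and 11/16 + (1/16)*sqrt(889).
Branch term (-9/17)*sqrt(1 - μ/(11/9)): its argument vanishes at μ = 11/9, a square-root branch point, modulus 11/9.
The radius of convergence is the smallest modulus among the singular points: -11/16 + (1/16)*sqrt(889).
The branch term is analytic at -11/16 - (1/16)*sqrt(889) and contributes nothing to the residue; only the rational part matters.
The factor μ**2 + 11*μ/8 - 3 splits as (μ - a)(μ - a') with a = -11/16 - (1/16)*sqrt(889), a' = -11/16 + (1/16)*sqrt(889). At the order-1 pole a set g(μ) = (μ - a)*(rational part) = [27*μ/28 + 7/20] / (μ - a').
Simple pole: residue = g(a) at a = -11/16 - (1/16)*sqrt(889), which is 27/56 + (701/248920)*sqrt(889).
The branch term is analytic at -11/16 + (1/16)*sqrt(889) and contributes nothing to the residue; only the rational part matters.
The factor μ**2 + 11*μ/8 - 3 splits as (μ - a)(μ - a') with a = -11/16 + (1/16)*sqrt(889), a' = -11/16 - (1/16)*sqrt(889). At the order-1 pole a set g(μ) = (μ - a)*(rational part) = [27*μ/28 + 7/20] / (μ - a').
Simple pole: residue = g(a) at a = -11/16 + (1/16)*sqrt(889), which is 27/56 - (701/248920)*sqrt(889).
List the singular points by increasing real part (a conjugate pair: the negative imaginary part first).


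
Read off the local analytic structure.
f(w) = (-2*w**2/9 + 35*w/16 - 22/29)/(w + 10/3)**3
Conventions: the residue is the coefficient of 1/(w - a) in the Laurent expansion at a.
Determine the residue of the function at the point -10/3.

The residue is -2/9.

At the order-3 pole -10/3 set g(w) = (w - (-10/3))^3*f(w) = -2*w**2/9 + 35*w/16 - 22/29.
Order-3 pole: residue = g''(a)/2; g''(-10/3) = -4/9, so the residue is -2/9.


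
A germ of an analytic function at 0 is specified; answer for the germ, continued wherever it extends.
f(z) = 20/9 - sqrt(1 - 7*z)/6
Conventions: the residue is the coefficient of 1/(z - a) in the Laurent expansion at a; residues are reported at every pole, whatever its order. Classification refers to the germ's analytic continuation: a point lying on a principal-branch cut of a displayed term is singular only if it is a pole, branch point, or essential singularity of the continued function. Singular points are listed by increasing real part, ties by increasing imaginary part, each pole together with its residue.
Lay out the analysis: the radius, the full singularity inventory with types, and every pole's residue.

Branch term (-1/6)*sqrt(1 - z/(1/7)): its argument vanishes at z = 1/7, a square-root branch point, modulus 1/7.
The radius of convergence is the smallest modulus among the singular points: 1/7.

Radius of convergence at 0: 1/7.
At 1/7: an algebraic (square-root) branch point.


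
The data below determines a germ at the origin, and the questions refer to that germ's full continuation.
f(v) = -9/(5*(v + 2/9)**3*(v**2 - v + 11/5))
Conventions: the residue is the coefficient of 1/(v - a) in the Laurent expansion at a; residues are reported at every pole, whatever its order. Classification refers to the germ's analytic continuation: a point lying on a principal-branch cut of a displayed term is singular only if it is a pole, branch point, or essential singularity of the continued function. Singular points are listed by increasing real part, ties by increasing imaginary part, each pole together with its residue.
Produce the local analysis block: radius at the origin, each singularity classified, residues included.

Denominator factor (v**2 - v + 11/5): discriminant -39/5, complex-conjugate roots (1/2) + ((1/10)*sqrt(195))*i and (1/2) - ((1/10)*sqrt(195))*i; poles of order 1, moduli (1/5)*sqrt(55) and (1/5)*sqrt(55).
Denominator factor (v + 2/9)^3: pole of order 3 at -2/9, modulus 2/9.
The radius of convergence is the smallest modulus among the singular points: 2/9.
At the order-3 pole -2/9 set g(v) = (v - (-2/9))^3*f(v) = -9/(5*(v**2 - v + 11/5)).
Order-3 pole: residue = g''(a)/2; g''(-2/9) = 7085880/77154077, so the residue is 3542940/77154077.
The factor v**2 - v + 11/5 splits as (v - a)(v - a') with a = (1/2) - ((1/10)*sqrt(195))*i, a' = (1/2) + ((1/10)*sqrt(195))*i. At the order-1 pole a set g(v) = (v - a)*f(v) = [-9/(5*(v + 2/9)**3)] / (v - a').
Simple pole: residue = g(a) at a = (1/2) - ((1/10)*sqrt(195))*i, which is (-1771470/77154077) + ((907605/77154077)*sqrt(195))*i.
The factor v**2 - v + 11/5 splits as (v - a)(v - a') with a = (1/2) + ((1/10)*sqrt(195))*i, a' = (1/2) - ((1/10)*sqrt(195))*i. At the order-1 pole a set g(v) = (v - a)*f(v) = [-9/(5*(v + 2/9)**3)] / (v - a').
Simple pole: residue = g(a) at a = (1/2) + ((1/10)*sqrt(195))*i, which is (-1771470/77154077) - ((907605/77154077)*sqrt(195))*i.
List the singular points by increasing real part (a conjugate pair: the negative imaginary part first).

Radius of convergence at 0: 2/9.
At -2/9: a pole of order 3; residue 3542940/77154077.
At (1/2) - ((1/10)*sqrt(195))*i: a pole of order 1; residue (-1771470/77154077) + ((907605/77154077)*sqrt(195))*i.
At (1/2) + ((1/10)*sqrt(195))*i: a pole of order 1; residue (-1771470/77154077) - ((907605/77154077)*sqrt(195))*i.


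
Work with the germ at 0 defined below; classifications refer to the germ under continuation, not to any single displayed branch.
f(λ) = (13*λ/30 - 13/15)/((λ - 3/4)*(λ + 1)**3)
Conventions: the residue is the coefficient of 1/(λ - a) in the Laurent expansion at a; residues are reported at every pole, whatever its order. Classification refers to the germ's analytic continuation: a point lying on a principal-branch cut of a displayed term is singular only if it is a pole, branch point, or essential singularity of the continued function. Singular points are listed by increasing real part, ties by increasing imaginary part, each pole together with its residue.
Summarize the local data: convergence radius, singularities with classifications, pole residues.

Radius of convergence at 0: 3/4.
At -1: a pole of order 3; residue 104/1029.
At 3/4: a pole of order 1; residue -104/1029.

Denominator factor (λ - 3/4): pole of order 1 at 3/4, modulus 3/4.
Denominator factor (λ + 1)^3: pole of order 3 at -1, modulus 1.
The radius of convergence is the smallest modulus among the singular points: 3/4.
At the order-3 pole -1 set g(λ) = (λ - (-1))^3*f(λ) = (13*λ/30 - 13/15)/(λ - 3/4).
Order-3 pole: residue = g''(a)/2; g''(-1) = 208/1029, so the residue is 104/1029.
At the order-1 pole 3/4 set g(λ) = (λ - (3/4))*f(λ) = (13*λ/30 - 13/15)/(λ + 1)**3.
Simple pole: residue = g(a) at a = 3/4, which is -104/1029.
List the singular points by increasing real part (a conjugate pair: the negative imaginary part first).


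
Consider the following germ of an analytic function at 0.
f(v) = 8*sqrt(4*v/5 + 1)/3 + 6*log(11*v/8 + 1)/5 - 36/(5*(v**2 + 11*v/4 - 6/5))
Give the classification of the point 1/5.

The point is a regular point.

Denominator factors: v**2 + 11*v/4 - 6/5 = -61/100 at v = 1/5 — none vanishes.
Branch term sqrt(1 - v/(-5/4)): argument at 1/5 is 29/25, nonzero, so 1/5 is not its branch point (a point on a principal cut is still regular for the continued germ).
Branch term log(1 - v/(-8/11)): argument at 1/5 is 51/40, nonzero, so 1/5 is not its branch point (a point on a principal cut is still regular for the continued germ).
So the germ continues analytically to 1/5.


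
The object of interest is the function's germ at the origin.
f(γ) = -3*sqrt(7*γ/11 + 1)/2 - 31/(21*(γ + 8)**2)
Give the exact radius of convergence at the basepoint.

Denominator factor (γ + 8)^2: pole of order 2 at -8, modulus 8.
Branch term (-3/2)*sqrt(1 - γ/(-11/7)): its argument vanishes at γ = -11/7, a square-root branch point, modulus 11/7.
The radius of convergence is the smallest modulus among the singular points: 11/7.

The radius of convergence is 11/7.


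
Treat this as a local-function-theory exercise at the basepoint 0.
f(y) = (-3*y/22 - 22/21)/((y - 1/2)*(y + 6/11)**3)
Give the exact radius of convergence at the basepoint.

Denominator factor (y - 1/2): pole of order 1 at 1/2, modulus 1/2.
Denominator factor (y + 6/11)^3: pole of order 3 at -6/11, modulus 6/11.
The radius of convergence is the smallest modulus among the singular points: 1/2.

The radius of convergence is 1/2.


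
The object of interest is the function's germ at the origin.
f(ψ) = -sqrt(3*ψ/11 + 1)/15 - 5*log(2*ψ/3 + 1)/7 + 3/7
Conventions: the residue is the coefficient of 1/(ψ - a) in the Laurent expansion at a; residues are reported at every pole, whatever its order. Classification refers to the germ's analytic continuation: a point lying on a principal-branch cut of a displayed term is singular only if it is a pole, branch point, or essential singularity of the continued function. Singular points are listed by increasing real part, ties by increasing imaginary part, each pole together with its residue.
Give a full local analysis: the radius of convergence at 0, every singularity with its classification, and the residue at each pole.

Radius of convergence at 0: 3/2.
At -11/3: an algebraic (square-root) branch point.
At -3/2: a logarithmic branch point.

Branch term (-1/15)*sqrt(1 - ψ/(-11/3)): its argument vanishes at ψ = -11/3, a square-root branch point, modulus 11/3.
Branch term (-5/7)*log(1 - ψ/(-3/2)): its argument vanishes at ψ = -3/2, a logarithmic branch point, modulus 3/2.
The radius of convergence is the smallest modulus among the singular points: 3/2.
List the singular points by increasing real part (a conjugate pair: the negative imaginary part first).


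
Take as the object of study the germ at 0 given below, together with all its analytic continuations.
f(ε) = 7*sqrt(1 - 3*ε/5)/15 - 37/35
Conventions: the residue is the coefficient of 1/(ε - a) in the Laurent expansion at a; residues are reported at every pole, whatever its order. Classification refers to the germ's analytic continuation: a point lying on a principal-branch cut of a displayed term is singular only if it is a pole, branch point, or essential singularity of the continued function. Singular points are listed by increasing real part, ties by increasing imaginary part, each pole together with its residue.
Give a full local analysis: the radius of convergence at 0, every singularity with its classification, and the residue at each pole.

Radius of convergence at 0: 5/3.
At 5/3: an algebraic (square-root) branch point.

Branch term (7/15)*sqrt(1 - ε/(5/3)): its argument vanishes at ε = 5/3, a square-root branch point, modulus 5/3.
The radius of convergence is the smallest modulus among the singular points: 5/3.


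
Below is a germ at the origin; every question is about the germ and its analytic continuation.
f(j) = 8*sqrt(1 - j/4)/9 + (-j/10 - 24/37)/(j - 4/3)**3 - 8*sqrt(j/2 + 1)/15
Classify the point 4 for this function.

The term (8/9)*sqrt(1 - j/(4)) has argument 1 - 4/(4) = 0 at 4: a square-root (algebraic, two-sheeted) branch point; the remaining terms are analytic or single-valued there.

The point is an algebraic (square-root) branch point.


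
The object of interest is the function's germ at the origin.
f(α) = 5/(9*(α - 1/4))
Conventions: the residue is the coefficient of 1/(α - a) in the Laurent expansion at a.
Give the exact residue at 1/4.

The residue is 5/9.

At the order-1 pole 1/4 set g(α) = (α - (1/4))*f(α) = 5/9.
Simple pole: residue = g(a) at a = 1/4, which is 5/9.


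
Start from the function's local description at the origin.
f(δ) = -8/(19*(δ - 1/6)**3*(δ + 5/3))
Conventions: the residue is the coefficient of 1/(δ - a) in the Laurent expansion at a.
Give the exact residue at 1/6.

At the order-3 pole 1/6 set g(δ) = (δ - (1/6))^3*f(δ) = -8/(19*(δ + 5/3)).
Order-3 pole: residue = g''(a)/2; g''(1/6) = -3456/25289, so the residue is -1728/25289.

The residue is -1728/25289.


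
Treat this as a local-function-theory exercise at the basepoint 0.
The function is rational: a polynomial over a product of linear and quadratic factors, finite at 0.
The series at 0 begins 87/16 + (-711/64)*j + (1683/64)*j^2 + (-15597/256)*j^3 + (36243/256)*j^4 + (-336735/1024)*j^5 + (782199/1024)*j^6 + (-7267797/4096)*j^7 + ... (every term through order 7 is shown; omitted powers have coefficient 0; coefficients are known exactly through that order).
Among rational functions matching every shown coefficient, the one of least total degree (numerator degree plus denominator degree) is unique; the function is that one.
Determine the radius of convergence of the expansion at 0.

No rational of total degree below 3 reproduces all 8 coefficients; solving the [1/2] Pade equations on them gives f(j) = (5*j/16 - 29/4)/(j**2 - 8*j/3 - 4/3), whose expansion matches every shown term.
Denominator factor (j**2 - 8*j/3 - 4/3): discriminant 112/9, real irrational roots 4/3 + (2/3)*sqrt(7) and 4/3 - (2/3)*sqrt(7); poles of order 1, moduli 4/3 + (2/3)*sqrt(7) and -4/3 + (2/3)*sqrt(7).
The radius of convergence is the smallest modulus among the singular points: -4/3 + (2/3)*sqrt(7).

The radius of convergence is -4/3 + (2/3)*sqrt(7).


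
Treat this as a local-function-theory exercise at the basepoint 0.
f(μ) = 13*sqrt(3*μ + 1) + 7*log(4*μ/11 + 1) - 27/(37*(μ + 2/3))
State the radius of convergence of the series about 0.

The radius of convergence is 1/3.

Denominator factor (μ + 2/3): pole of order 1 at -2/3, modulus 2/3.
Branch term (13)*sqrt(1 - μ/(-1/3)): its argument vanishes at μ = -1/3, a square-root branch point, modulus 1/3.
Branch term (7)*log(1 - μ/(-11/4)): its argument vanishes at μ = -11/4, a logarithmic branch point, modulus 11/4.
The radius of convergence is the smallest modulus among the singular points: 1/3.


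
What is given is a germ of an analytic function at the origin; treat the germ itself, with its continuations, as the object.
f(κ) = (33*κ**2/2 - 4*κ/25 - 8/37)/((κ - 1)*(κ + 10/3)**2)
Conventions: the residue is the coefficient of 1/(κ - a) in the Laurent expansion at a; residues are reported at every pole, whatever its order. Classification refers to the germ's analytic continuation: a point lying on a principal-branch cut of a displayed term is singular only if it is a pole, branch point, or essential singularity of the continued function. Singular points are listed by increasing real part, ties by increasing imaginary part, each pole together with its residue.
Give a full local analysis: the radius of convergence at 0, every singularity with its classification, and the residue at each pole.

Radius of convergence at 0: 1.
At -10/3: a pole of order 2; residue 2445132/156325.
At 1: a pole of order 1; residue 268461/312650.

Denominator factor (κ + 10/3)^2: pole of order 2 at -10/3, modulus 10/3.
Denominator factor (κ - 1): pole of order 1 at 1, modulus 1.
The radius of convergence is the smallest modulus among the singular points: 1.
At the order-2 pole -10/3 set g(κ) = (κ - (-10/3))^2*f(κ) = (33*κ**2/2 - 4*κ/25 - 8/37)/(κ - 1).
Order-2 pole: residue = g'(a); g'(-10/3) = 2445132/156325, so the residue is 2445132/156325.
At the order-1 pole 1 set g(κ) = (κ - (1))*f(κ) = (33*κ**2/2 - 4*κ/25 - 8/37)/(κ + 10/3)**2.
Simple pole: residue = g(a) at a = 1, which is 268461/312650.
List the singular points by increasing real part (a conjugate pair: the negative imaginary part first).


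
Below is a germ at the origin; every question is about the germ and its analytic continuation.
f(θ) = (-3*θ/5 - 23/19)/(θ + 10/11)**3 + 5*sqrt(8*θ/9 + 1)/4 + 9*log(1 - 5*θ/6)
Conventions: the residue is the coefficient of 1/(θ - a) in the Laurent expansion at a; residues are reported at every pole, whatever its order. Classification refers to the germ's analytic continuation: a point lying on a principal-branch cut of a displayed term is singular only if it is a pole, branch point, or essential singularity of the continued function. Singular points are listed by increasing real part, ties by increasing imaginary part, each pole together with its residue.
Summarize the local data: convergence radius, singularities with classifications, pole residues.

Denominator factor (θ + 10/11)^3: pole of order 3 at -10/11, modulus 10/11.
Branch term (5/4)*sqrt(1 - θ/(-9/8)): its argument vanishes at θ = -9/8, a square-root branch point, modulus 9/8.
Branch term (9)*log(1 - θ/(6/5)): its argument vanishes at θ = 6/5, a logarithmic branch point, modulus 6/5.
The radius of convergence is the smallest modulus among the singular points: 10/11.
The branch terms are analytic at -10/11 and contribute nothing to the residue; only the rational part matters.
At the order-3 pole -10/11 set g(θ) = (θ - (-10/11))^3*(rational part) = -3*θ/5 - 23/19.
Order-3 pole: residue = g''(a)/2; g''(-10/11) = 0, so the residue is 0.
List the singular points by increasing real part (a conjugate pair: the negative imaginary part first).

Radius of convergence at 0: 10/11.
At -9/8: an algebraic (square-root) branch point.
At -10/11: a pole of order 3; residue 0.
At 6/5: a logarithmic branch point.


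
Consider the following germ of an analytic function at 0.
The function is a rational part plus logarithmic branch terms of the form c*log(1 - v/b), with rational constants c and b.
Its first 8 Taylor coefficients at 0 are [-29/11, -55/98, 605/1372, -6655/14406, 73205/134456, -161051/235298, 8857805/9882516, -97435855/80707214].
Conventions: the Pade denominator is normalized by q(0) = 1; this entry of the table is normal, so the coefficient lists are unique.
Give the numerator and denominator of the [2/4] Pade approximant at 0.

The Pade approximant has numerator coefficients [-29/11, -1510979777/254193282, -54602370911/17793529740]; denominator coefficients [1, 37072717/18156663, 1139520041/1270966410, -21859013/889676487, 293595973/74732824908].

Taylor coefficients needed (read off): a_0 = -29/11, a_1 = -55/98, a_2 = 605/1372, a_3 = -6655/14406, a_4 = 73205/134456, a_5 = -161051/235298, a_6 = 8857805/9882516.
Write the denominator as Q(v) = 1 + q1*v + q2*v^2 + q3*v^3 + q4*v^4. Requiring Q*f - P = O(v^7) with deg P <= 2 kills the coefficients of v^3..v^6 in Q*f:
  v^3: a_3 + q1*a_2 + q2*a_1 + q3*a_0 = 0, i.e. -6655/14406 + (605/1372)*q1 + (-55/98)*q2 + (-29/11)*q3 = 0.
  v^4: a_4 + q1*a_3 + q2*a_2 + q3*a_1 + q4*a_0 = 0, i.e. 73205/134456 + (-6655/14406)*q1 + (605/1372)*q2 + (-55/98)*q3 + (-29/11)*q4 = 0.
  v^5: a_5 + q1*a_4 + q2*a_3 + q3*a_2 + q4*a_1 = 0, i.e. -161051/235298 + (73205/134456)*q1 + (-6655/14406)*q2 + (605/1372)*q3 + (-55/98)*q4 = 0.
  v^6: a_6 + q1*a_5 + q2*a_4 + q3*a_3 + q4*a_2 = 0, i.e. 8857805/9882516 + (-161051/235298)*q1 + (73205/134456)*q2 + (-6655/14406)*q3 + (605/1372)*q4 = 0.
Solving this linear system: q1 = 37072717/18156663, q2 = 1139520041/1270966410, q3 = -21859013/889676487, q4 = 293595973/74732824908.
The numerator is Q*f truncated at degree 2: P0 = a_0 = -29/11; P1 = a_1 + q1*a_0 = -1510979777/254193282; P2 = a_2 + q1*a_1 + q2*a_0 = -54602370911/17793529740.
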